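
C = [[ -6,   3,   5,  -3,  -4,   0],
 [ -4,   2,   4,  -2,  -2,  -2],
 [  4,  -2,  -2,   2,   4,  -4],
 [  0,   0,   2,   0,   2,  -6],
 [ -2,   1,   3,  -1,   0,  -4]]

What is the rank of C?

Row reduce to echelon form.
R2 ← R2 − (2/3)·R1: [0, 0, 2/3, 0, 2/3, -2]
R3 ← R3 + (2/3)·R1: [0, 0, 4/3, 0, 4/3, -4]
R5 ← R5 − (1/3)·R1: [0, 0, 4/3, 0, 4/3, -4]
R3 ← R3 − (2)·R2: [0, 0, 0, 0, 0, 0]
R4 ← R4 − (3)·R2: [0, 0, 0, 0, 0, 0]
R5 ← R5 − (2)·R2: [0, 0, 0, 0, 0, 0]
Echelon form has 2 nonzero rows, so rank(C) = 2.

2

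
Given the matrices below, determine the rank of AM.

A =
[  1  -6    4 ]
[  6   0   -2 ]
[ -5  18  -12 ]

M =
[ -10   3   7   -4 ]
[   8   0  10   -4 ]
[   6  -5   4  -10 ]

First compute AM:
[[-34, -17, -37, -20],
 [-72,  28,  34,  -4],
 [122,  45,  97,  68]]
Now row reduce the product.
R2 ← R2 − (36/17)·R1: [0, 64, 1910/17, 652/17]
R3 ← R3 + (61/17)·R1: [0, -16, -608/17, -64/17]
R3 ← R3 + (1/4)·R2: [0, 0, -261/34, 99/17]
3 nonzero rows, so rank(AM) = 3.

3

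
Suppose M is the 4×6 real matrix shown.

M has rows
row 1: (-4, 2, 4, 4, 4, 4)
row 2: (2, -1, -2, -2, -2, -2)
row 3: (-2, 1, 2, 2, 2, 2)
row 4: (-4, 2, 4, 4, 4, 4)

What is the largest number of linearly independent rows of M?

Row reduce to echelon form.
R2 ← R2 + (1/2)·R1: [0, 0, 0, 0, 0, 0]
R3 ← R3 − (1/2)·R1: [0, 0, 0, 0, 0, 0]
R4 ← R4 − R1: [0, 0, 0, 0, 0, 0]
Echelon form has 1 nonzero row, so rank(M) = 1.
The rank gives the maximum number of linearly independent rows: 1.

1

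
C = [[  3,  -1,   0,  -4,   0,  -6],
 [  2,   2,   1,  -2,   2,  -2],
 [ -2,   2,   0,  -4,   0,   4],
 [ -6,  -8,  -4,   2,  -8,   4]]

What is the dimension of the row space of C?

3

Row reduce to echelon form.
R2 ← R2 − (2/3)·R1: [0, 8/3, 1, 2/3, 2, 2]
R3 ← R3 + (2/3)·R1: [0, 4/3, 0, -20/3, 0, 0]
R4 ← R4 + (2)·R1: [0, -10, -4, -6, -8, -8]
R3 ← R3 − (1/2)·R2: [0, 0, -1/2, -7, -1, -1]
R4 ← R4 + (15/4)·R2: [0, 0, -1/4, -7/2, -1/2, -1/2]
R4 ← R4 − (1/2)·R3: [0, 0, 0, 0, 0, 0]
Echelon form has 3 nonzero rows, so rank(C) = 3.
The row space has dimension equal to the rank: 3.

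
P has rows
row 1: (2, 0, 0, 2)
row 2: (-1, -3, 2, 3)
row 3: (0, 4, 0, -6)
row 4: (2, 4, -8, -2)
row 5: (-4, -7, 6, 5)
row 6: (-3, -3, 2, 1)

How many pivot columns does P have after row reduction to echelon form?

Row reduce to echelon form.
R2 ← R2 + (1/2)·R1: [0, -3, 2, 4]
R4 ← R4 − R1: [0, 4, -8, -4]
R5 ← R5 + (2)·R1: [0, -7, 6, 9]
R6 ← R6 + (3/2)·R1: [0, -3, 2, 4]
R3 ← R3 + (4/3)·R2: [0, 0, 8/3, -2/3]
R4 ← R4 + (4/3)·R2: [0, 0, -16/3, 4/3]
R5 ← R5 − (7/3)·R2: [0, 0, 4/3, -1/3]
R6 ← R6 − R2: [0, 0, 0, 0]
R4 ← R4 + (2)·R3: [0, 0, 0, 0]
R5 ← R5 − (1/2)·R3: [0, 0, 0, 0]
Echelon form has 3 nonzero rows, so rank(P) = 3.
Each nonzero row contributes one pivot column: 3 pivot columns.

3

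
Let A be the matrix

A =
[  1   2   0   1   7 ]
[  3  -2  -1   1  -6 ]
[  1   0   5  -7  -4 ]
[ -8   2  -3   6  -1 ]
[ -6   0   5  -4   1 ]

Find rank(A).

5

Row reduce to echelon form.
R2 ← R2 − (3)·R1: [0, -8, -1, -2, -27]
R3 ← R3 − R1: [0, -2, 5, -8, -11]
R4 ← R4 + (8)·R1: [0, 18, -3, 14, 55]
R5 ← R5 + (6)·R1: [0, 12, 5, 2, 43]
R3 ← R3 − (1/4)·R2: [0, 0, 21/4, -15/2, -17/4]
R4 ← R4 + (9/4)·R2: [0, 0, -21/4, 19/2, -23/4]
R5 ← R5 + (3/2)·R2: [0, 0, 7/2, -1, 5/2]
R4 ← R4 + R3: [0, 0, 0, 2, -10]
R5 ← R5 − (2/3)·R3: [0, 0, 0, 4, 16/3]
R5 ← R5 − (2)·R4: [0, 0, 0, 0, 76/3]
Echelon form has 5 nonzero rows, so rank(A) = 5.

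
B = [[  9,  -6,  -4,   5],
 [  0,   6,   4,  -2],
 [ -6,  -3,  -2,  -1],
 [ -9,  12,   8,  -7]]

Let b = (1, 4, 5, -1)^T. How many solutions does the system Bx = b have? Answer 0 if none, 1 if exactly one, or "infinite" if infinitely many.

0

Row reduce the augmented matrix [B | b].
R3 ← R3 + (2/3)·R1: [0, -7, -14/3, 7/3, 17/3]
R4 ← R4 + R1: [0, 6, 4, -2, 0]
R3 ← R3 + (7/6)·R2: [0, 0, 0, 0, 31/3]
R4 ← R4 − R2: [0, 0, 0, 0, -4]
R4 ← R4 + (12/31)·R3: [0, 0, 0, 0, 0]
The echelon form has 3 nonzero rows; the last pivot sits in the augmented column, so rank(B) = 2 but rank([B|b]) = 3.
Since the ranks differ, the system is inconsistent.
It has no solutions.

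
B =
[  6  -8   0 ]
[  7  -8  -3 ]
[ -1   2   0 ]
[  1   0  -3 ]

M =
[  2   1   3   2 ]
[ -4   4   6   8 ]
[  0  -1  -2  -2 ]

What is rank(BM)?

First compute BM:
[[ 44, -26, -30, -52],
 [ 46, -22, -21, -44],
 [-10,   7,   9,  14],
 [  2,   4,   9,   8]]
Now row reduce the product.
R2 ← R2 − (23/22)·R1: [0, 57/11, 114/11, 114/11]
R3 ← R3 + (5/22)·R1: [0, 12/11, 24/11, 24/11]
R4 ← R4 − (1/22)·R1: [0, 57/11, 114/11, 114/11]
R3 ← R3 − (4/19)·R2: [0, 0, 0, 0]
R4 ← R4 − R2: [0, 0, 0, 0]
2 nonzero rows, so rank(BM) = 2.

2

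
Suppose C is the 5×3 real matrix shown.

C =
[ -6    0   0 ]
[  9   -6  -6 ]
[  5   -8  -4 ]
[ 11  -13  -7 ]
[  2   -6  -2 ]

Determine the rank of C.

3

Row reduce to echelon form.
R2 ← R2 + (3/2)·R1: [0, -6, -6]
R3 ← R3 + (5/6)·R1: [0, -8, -4]
R4 ← R4 + (11/6)·R1: [0, -13, -7]
R5 ← R5 + (1/3)·R1: [0, -6, -2]
R3 ← R3 − (4/3)·R2: [0, 0, 4]
R4 ← R4 − (13/6)·R2: [0, 0, 6]
R5 ← R5 − R2: [0, 0, 4]
R4 ← R4 − (3/2)·R3: [0, 0, 0]
R5 ← R5 − R3: [0, 0, 0]
Echelon form has 3 nonzero rows, so rank(C) = 3.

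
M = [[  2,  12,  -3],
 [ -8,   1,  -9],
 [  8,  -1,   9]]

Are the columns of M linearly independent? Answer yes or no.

Row reduce M to echelon form.
R2 ← R2 + (4)·R1: [0, 49, -21]
R3 ← R3 − (4)·R1: [0, -49, 21]
R3 ← R3 + R2: [0, 0, 0]
2 pivots among 3 columns.
Only 2 < 3 pivot columns, so the columns are linearly dependent.

no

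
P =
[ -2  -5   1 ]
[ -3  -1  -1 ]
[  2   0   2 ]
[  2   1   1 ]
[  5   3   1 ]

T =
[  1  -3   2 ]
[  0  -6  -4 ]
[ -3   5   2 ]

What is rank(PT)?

3

First compute PT:
[[ -5,  41,  18],
 [  0,  10,  -4],
 [ -4,   4,   8],
 [ -1,  -7,   2],
 [  2, -28,   0]]
Now row reduce the product.
R3 ← R3 − (4/5)·R1: [0, -144/5, -32/5]
R4 ← R4 − (1/5)·R1: [0, -76/5, -8/5]
R5 ← R5 + (2/5)·R1: [0, -58/5, 36/5]
R3 ← R3 + (72/25)·R2: [0, 0, -448/25]
R4 ← R4 + (38/25)·R2: [0, 0, -192/25]
R5 ← R5 + (29/25)·R2: [0, 0, 64/25]
R4 ← R4 − (3/7)·R3: [0, 0, 0]
R5 ← R5 + (1/7)·R3: [0, 0, 0]
3 nonzero rows, so rank(PT) = 3.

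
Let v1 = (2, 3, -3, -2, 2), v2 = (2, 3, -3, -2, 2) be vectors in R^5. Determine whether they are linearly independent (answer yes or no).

no

Form the matrix with these vectors as rows and row reduce.
R2 ← R2 − R1: [0, 0, 0, 0, 0]
1 nonzero row, so the 2 vectors span a space of dimension 1.
Since 1 < 2, the vectors are linearly dependent.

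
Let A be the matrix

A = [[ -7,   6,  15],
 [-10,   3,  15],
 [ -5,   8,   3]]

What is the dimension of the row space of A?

3

Row reduce to echelon form.
R2 ← R2 − (10/7)·R1: [0, -39/7, -45/7]
R3 ← R3 − (5/7)·R1: [0, 26/7, -54/7]
R3 ← R3 + (2/3)·R2: [0, 0, -12]
Echelon form has 3 nonzero rows, so rank(A) = 3.
The row space has dimension equal to the rank: 3.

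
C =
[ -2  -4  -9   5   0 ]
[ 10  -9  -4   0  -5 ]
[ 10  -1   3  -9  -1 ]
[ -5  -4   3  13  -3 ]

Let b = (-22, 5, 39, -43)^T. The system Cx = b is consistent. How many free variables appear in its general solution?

Row reduce the augmented matrix [C | b].
R2 ← R2 + (5)·R1: [0, -29, -49, 25, -5, -105]
R3 ← R3 + (5)·R1: [0, -21, -42, 16, -1, -71]
R4 ← R4 − (5/2)·R1: [0, 6, 51/2, 1/2, -3, 12]
R3 ← R3 − (21/29)·R2: [0, 0, -189/29, -61/29, 76/29, 146/29]
R4 ← R4 + (6/29)·R2: [0, 0, 891/58, 329/58, -117/29, -282/29]
R4 ← R4 + (33/14)·R3: [0, 0, 0, 5/7, 15/7, 15/7]
The echelon form has 4 nonzero rows, and every pivot lies in the first 5 columns, so rank(C) = rank([C|b]) = 4.
The system is consistent.
Free variables = (unknowns) − (rank) = 5 − 4 = 1.

1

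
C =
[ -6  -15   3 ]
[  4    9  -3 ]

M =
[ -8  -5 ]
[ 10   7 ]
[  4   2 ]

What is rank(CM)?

2

First compute CM:
[[-90, -69],
 [ 46,  37]]
Now row reduce the product.
R2 ← R2 + (23/45)·R1: [0, 26/15]
2 nonzero rows, so rank(CM) = 2.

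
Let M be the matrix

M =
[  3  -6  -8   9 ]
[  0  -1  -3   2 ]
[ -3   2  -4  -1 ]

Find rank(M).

2

Row reduce to echelon form.
R3 ← R3 + R1: [0, -4, -12, 8]
R3 ← R3 − (4)·R2: [0, 0, 0, 0]
Echelon form has 2 nonzero rows, so rank(M) = 2.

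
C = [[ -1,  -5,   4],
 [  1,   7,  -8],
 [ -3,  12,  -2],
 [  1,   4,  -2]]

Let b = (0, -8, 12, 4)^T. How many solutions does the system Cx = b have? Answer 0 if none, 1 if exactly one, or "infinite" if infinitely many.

Row reduce the augmented matrix [C | b].
R2 ← R2 + R1: [0, 2, -4, -8]
R3 ← R3 − (3)·R1: [0, 27, -14, 12]
R4 ← R4 + R1: [0, -1, 2, 4]
R3 ← R3 − (27/2)·R2: [0, 0, 40, 120]
R4 ← R4 + (1/2)·R2: [0, 0, 0, 0]
The echelon form has 3 nonzero rows, and every pivot lies in the first 3 columns, so rank(C) = rank([C|b]) = 3.
The system is consistent.
rank = 3 = number of unknowns, so the solution is unique.

1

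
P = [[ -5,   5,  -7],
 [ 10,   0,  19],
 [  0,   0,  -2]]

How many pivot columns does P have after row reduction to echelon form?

3

Row reduce to echelon form.
R2 ← R2 + (2)·R1: [0, 10, 5]
Echelon form has 3 nonzero rows, so rank(P) = 3.
Each nonzero row contributes one pivot column: 3 pivot columns.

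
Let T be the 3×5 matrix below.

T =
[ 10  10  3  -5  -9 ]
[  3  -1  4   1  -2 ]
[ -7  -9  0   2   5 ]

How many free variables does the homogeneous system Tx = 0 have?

Row reduce to echelon form.
R2 ← R2 − (3/10)·R1: [0, -4, 31/10, 5/2, 7/10]
R3 ← R3 + (7/10)·R1: [0, -2, 21/10, -3/2, -13/10]
R3 ← R3 − (1/2)·R2: [0, 0, 11/20, -11/4, -33/20]
3 nonzero rows, so rank(T) = 3.
T has 5 columns; by rank–nullity, nullity = 5 − 3 = 2.

2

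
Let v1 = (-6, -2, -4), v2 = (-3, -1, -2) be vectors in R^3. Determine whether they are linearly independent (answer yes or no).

no

Form the matrix with these vectors as rows and row reduce.
R2 ← R2 − (1/2)·R1: [0, 0, 0]
1 nonzero row, so the 2 vectors span a space of dimension 1.
Since 1 < 2, the vectors are linearly dependent.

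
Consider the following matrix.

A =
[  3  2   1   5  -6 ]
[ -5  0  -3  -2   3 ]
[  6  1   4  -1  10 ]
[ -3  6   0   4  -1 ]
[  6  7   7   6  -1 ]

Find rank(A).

5

Row reduce to echelon form.
R2 ← R2 + (5/3)·R1: [0, 10/3, -4/3, 19/3, -7]
R3 ← R3 − (2)·R1: [0, -3, 2, -11, 22]
R4 ← R4 + R1: [0, 8, 1, 9, -7]
R5 ← R5 − (2)·R1: [0, 3, 5, -4, 11]
R3 ← R3 + (9/10)·R2: [0, 0, 4/5, -53/10, 157/10]
R4 ← R4 − (12/5)·R2: [0, 0, 21/5, -31/5, 49/5]
R5 ← R5 − (9/10)·R2: [0, 0, 31/5, -97/10, 173/10]
R4 ← R4 − (21/4)·R3: [0, 0, 0, 173/8, -581/8]
R5 ← R5 − (31/4)·R3: [0, 0, 0, 251/8, -835/8]
R5 ← R5 − (251/173)·R4: [0, 0, 0, 0, 172/173]
Echelon form has 5 nonzero rows, so rank(A) = 5.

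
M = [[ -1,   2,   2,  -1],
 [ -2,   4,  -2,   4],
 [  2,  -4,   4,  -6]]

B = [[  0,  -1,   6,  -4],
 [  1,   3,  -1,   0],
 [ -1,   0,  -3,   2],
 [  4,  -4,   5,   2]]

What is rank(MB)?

2

First compute MB:
[[ -4,  11, -19,   6],
 [ 22,  -2,  10,  12],
 [-32,  10, -26, -12]]
Now row reduce the product.
R2 ← R2 + (11/2)·R1: [0, 117/2, -189/2, 45]
R3 ← R3 − (8)·R1: [0, -78, 126, -60]
R3 ← R3 + (4/3)·R2: [0, 0, 0, 0]
2 nonzero rows, so rank(MB) = 2.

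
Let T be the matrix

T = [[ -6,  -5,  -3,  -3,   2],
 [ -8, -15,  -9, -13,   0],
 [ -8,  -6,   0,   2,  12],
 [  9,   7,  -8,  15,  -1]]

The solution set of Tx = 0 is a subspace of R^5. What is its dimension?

Row reduce to echelon form.
R2 ← R2 − (4/3)·R1: [0, -25/3, -5, -9, -8/3]
R3 ← R3 − (4/3)·R1: [0, 2/3, 4, 6, 28/3]
R4 ← R4 + (3/2)·R1: [0, -1/2, -25/2, 21/2, 2]
R3 ← R3 + (2/25)·R2: [0, 0, 18/5, 132/25, 228/25]
R4 ← R4 − (3/50)·R2: [0, 0, -61/5, 276/25, 54/25]
R4 ← R4 + (61/18)·R3: [0, 0, 0, 434/15, 496/15]
4 nonzero rows, so rank(T) = 4.
T has 5 columns; by rank–nullity, nullity = 5 − 4 = 1.

1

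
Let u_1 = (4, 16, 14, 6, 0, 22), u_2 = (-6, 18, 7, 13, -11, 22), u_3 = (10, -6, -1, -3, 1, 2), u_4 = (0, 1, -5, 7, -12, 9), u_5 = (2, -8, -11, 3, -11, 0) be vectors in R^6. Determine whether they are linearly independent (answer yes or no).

no

Form the matrix with these vectors as rows and row reduce.
R2 ← R2 + (3/2)·R1: [0, 42, 28, 22, -11, 55]
R3 ← R3 − (5/2)·R1: [0, -46, -36, -18, 1, -53]
R5 ← R5 − (1/2)·R1: [0, -16, -18, 0, -11, -11]
R3 ← R3 + (23/21)·R2: [0, 0, -16/3, 128/21, -232/21, 152/21]
R4 ← R4 − (1/42)·R2: [0, 0, -17/3, 136/21, -493/42, 323/42]
R5 ← R5 + (8/21)·R2: [0, 0, -22/3, 176/21, -319/21, 209/21]
R4 ← R4 − (17/16)·R3: [0, 0, 0, 0, 0, 0]
R5 ← R5 − (11/8)·R3: [0, 0, 0, 0, 0, 0]
3 nonzero rows, so the 5 vectors span a space of dimension 3.
Since 3 < 5, the vectors are linearly dependent.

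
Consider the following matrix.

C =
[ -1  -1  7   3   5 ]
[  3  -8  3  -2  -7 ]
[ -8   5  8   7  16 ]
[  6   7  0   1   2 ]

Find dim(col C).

3

Row reduce to echelon form.
R2 ← R2 + (3)·R1: [0, -11, 24, 7, 8]
R3 ← R3 − (8)·R1: [0, 13, -48, -17, -24]
R4 ← R4 + (6)·R1: [0, 1, 42, 19, 32]
R3 ← R3 + (13/11)·R2: [0, 0, -216/11, -96/11, -160/11]
R4 ← R4 + (1/11)·R2: [0, 0, 486/11, 216/11, 360/11]
R4 ← R4 + (9/4)·R3: [0, 0, 0, 0, 0]
Echelon form has 3 nonzero rows, so rank(C) = 3.
The column space has dimension equal to the rank: 3.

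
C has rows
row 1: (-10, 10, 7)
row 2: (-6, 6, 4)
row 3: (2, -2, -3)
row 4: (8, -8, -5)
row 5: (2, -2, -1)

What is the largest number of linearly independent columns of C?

Row reduce to echelon form.
R2 ← R2 − (3/5)·R1: [0, 0, -1/5]
R3 ← R3 + (1/5)·R1: [0, 0, -8/5]
R4 ← R4 + (4/5)·R1: [0, 0, 3/5]
R5 ← R5 + (1/5)·R1: [0, 0, 2/5]
R3 ← R3 − (8)·R2: [0, 0, 0]
R4 ← R4 + (3)·R2: [0, 0, 0]
R5 ← R5 + (2)·R2: [0, 0, 0]
Echelon form has 2 nonzero rows, so rank(C) = 2.
The rank gives the maximum number of linearly independent columns: 2.

2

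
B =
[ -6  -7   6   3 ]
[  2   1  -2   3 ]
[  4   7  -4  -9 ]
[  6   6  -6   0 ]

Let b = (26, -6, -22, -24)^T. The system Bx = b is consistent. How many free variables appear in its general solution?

Row reduce the augmented matrix [B | b].
R2 ← R2 + (1/3)·R1: [0, -4/3, 0, 4, 8/3]
R3 ← R3 + (2/3)·R1: [0, 7/3, 0, -7, -14/3]
R4 ← R4 + R1: [0, -1, 0, 3, 2]
R3 ← R3 + (7/4)·R2: [0, 0, 0, 0, 0]
R4 ← R4 − (3/4)·R2: [0, 0, 0, 0, 0]
The echelon form has 2 nonzero rows, and every pivot lies in the first 4 columns, so rank(B) = rank([B|b]) = 2.
The system is consistent.
Free variables = (unknowns) − (rank) = 4 − 2 = 2.

2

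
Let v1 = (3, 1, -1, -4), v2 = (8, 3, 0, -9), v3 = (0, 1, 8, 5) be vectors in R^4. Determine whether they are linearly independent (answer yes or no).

no

Form the matrix with these vectors as rows and row reduce.
R2 ← R2 − (8/3)·R1: [0, 1/3, 8/3, 5/3]
R3 ← R3 − (3)·R2: [0, 0, 0, 0]
2 nonzero rows, so the 3 vectors span a space of dimension 2.
Since 2 < 3, the vectors are linearly dependent.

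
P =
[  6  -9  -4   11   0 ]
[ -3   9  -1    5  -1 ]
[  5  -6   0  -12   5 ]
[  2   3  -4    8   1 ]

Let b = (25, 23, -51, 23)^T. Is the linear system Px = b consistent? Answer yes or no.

Row reduce the augmented matrix [P | b].
R2 ← R2 + (1/2)·R1: [0, 9/2, -3, 21/2, -1, 71/2]
R3 ← R3 − (5/6)·R1: [0, 3/2, 10/3, -127/6, 5, -431/6]
R4 ← R4 − (1/3)·R1: [0, 6, -8/3, 13/3, 1, 44/3]
R3 ← R3 − (1/3)·R2: [0, 0, 13/3, -74/3, 16/3, -251/3]
R4 ← R4 − (4/3)·R2: [0, 0, 4/3, -29/3, 7/3, -98/3]
R4 ← R4 − (4/13)·R3: [0, 0, 0, -27/13, 9/13, -90/13]
The echelon form has 4 nonzero rows, and every pivot lies in the first 5 columns, so rank(P) = rank([P|b]) = 4.
The system is consistent.

yes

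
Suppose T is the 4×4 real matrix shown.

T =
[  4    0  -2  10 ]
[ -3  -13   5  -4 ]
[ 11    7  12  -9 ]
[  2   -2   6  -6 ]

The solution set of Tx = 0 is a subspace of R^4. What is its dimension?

Row reduce to echelon form.
R2 ← R2 + (3/4)·R1: [0, -13, 7/2, 7/2]
R3 ← R3 − (11/4)·R1: [0, 7, 35/2, -73/2]
R4 ← R4 − (1/2)·R1: [0, -2, 7, -11]
R3 ← R3 + (7/13)·R2: [0, 0, 252/13, -450/13]
R4 ← R4 − (2/13)·R2: [0, 0, 84/13, -150/13]
R4 ← R4 − (1/3)·R3: [0, 0, 0, 0]
3 nonzero rows, so rank(T) = 3.
T has 4 columns; by rank–nullity, nullity = 4 − 3 = 1.

1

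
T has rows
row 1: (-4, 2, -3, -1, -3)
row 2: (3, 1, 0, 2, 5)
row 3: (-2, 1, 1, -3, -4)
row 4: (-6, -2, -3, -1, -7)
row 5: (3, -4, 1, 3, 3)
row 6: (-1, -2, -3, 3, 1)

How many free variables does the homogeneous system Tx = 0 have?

2

Row reduce to echelon form.
R2 ← R2 + (3/4)·R1: [0, 5/2, -9/4, 5/4, 11/4]
R3 ← R3 − (1/2)·R1: [0, 0, 5/2, -5/2, -5/2]
R4 ← R4 − (3/2)·R1: [0, -5, 3/2, 1/2, -5/2]
R5 ← R5 + (3/4)·R1: [0, -5/2, -5/4, 9/4, 3/4]
R6 ← R6 − (1/4)·R1: [0, -5/2, -9/4, 13/4, 7/4]
R4 ← R4 + (2)·R2: [0, 0, -3, 3, 3]
R5 ← R5 + R2: [0, 0, -7/2, 7/2, 7/2]
R6 ← R6 + R2: [0, 0, -9/2, 9/2, 9/2]
R4 ← R4 + (6/5)·R3: [0, 0, 0, 0, 0]
R5 ← R5 + (7/5)·R3: [0, 0, 0, 0, 0]
R6 ← R6 + (9/5)·R3: [0, 0, 0, 0, 0]
3 nonzero rows, so rank(T) = 3.
T has 5 columns; by rank–nullity, nullity = 5 − 3 = 2.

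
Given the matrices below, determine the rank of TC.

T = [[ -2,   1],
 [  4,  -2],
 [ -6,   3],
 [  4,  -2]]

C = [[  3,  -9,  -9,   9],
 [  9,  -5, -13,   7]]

First compute TC:
[[  3,  13,   5, -11],
 [ -6, -26, -10,  22],
 [  9,  39,  15, -33],
 [ -6, -26, -10,  22]]
Now row reduce the product.
R2 ← R2 + (2)·R1: [0, 0, 0, 0]
R3 ← R3 − (3)·R1: [0, 0, 0, 0]
R4 ← R4 + (2)·R1: [0, 0, 0, 0]
1 nonzero row, so rank(TC) = 1.

1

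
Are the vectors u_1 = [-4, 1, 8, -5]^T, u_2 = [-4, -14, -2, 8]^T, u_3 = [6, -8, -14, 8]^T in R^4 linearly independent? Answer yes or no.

Form the matrix with these vectors as rows and row reduce.
R2 ← R2 − R1: [0, -15, -10, 13]
R3 ← R3 + (3/2)·R1: [0, -13/2, -2, 1/2]
R3 ← R3 − (13/30)·R2: [0, 0, 7/3, -77/15]
3 nonzero rows, so the 3 vectors span a space of dimension 3.
Since 3 = 3, the vectors are linearly independent.

yes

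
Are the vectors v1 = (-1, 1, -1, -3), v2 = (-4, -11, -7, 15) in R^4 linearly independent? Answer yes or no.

yes

Form the matrix with these vectors as rows and row reduce.
R2 ← R2 − (4)·R1: [0, -15, -3, 27]
2 nonzero rows, so the 2 vectors span a space of dimension 2.
Since 2 = 2, the vectors are linearly independent.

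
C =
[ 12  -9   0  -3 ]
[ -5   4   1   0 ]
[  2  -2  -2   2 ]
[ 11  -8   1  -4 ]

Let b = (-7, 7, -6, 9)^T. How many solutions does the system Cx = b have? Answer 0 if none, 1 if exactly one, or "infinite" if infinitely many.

Row reduce the augmented matrix [C | b].
R2 ← R2 + (5/12)·R1: [0, 1/4, 1, -5/4, 49/12]
R3 ← R3 − (1/6)·R1: [0, -1/2, -2, 5/2, -29/6]
R4 ← R4 − (11/12)·R1: [0, 1/4, 1, -5/4, 185/12]
R3 ← R3 + (2)·R2: [0, 0, 0, 0, 10/3]
R4 ← R4 − R2: [0, 0, 0, 0, 34/3]
R4 ← R4 − (17/5)·R3: [0, 0, 0, 0, 0]
The echelon form has 3 nonzero rows; the last pivot sits in the augmented column, so rank(C) = 2 but rank([C|b]) = 3.
Since the ranks differ, the system is inconsistent.
It has no solutions.

0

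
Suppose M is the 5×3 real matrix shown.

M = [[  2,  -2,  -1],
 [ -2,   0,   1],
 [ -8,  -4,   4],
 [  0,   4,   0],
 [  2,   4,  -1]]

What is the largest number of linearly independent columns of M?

Row reduce to echelon form.
R2 ← R2 + R1: [0, -2, 0]
R3 ← R3 + (4)·R1: [0, -12, 0]
R5 ← R5 − R1: [0, 6, 0]
R3 ← R3 − (6)·R2: [0, 0, 0]
R4 ← R4 + (2)·R2: [0, 0, 0]
R5 ← R5 + (3)·R2: [0, 0, 0]
Echelon form has 2 nonzero rows, so rank(M) = 2.
The rank gives the maximum number of linearly independent columns: 2.

2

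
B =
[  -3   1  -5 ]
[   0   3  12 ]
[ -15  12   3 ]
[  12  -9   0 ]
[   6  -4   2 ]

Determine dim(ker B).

Row reduce to echelon form.
R3 ← R3 − (5)·R1: [0, 7, 28]
R4 ← R4 + (4)·R1: [0, -5, -20]
R5 ← R5 + (2)·R1: [0, -2, -8]
R3 ← R3 − (7/3)·R2: [0, 0, 0]
R4 ← R4 + (5/3)·R2: [0, 0, 0]
R5 ← R5 + (2/3)·R2: [0, 0, 0]
2 nonzero rows, so rank(B) = 2.
B has 3 columns; by rank–nullity, nullity = 3 − 2 = 1.

1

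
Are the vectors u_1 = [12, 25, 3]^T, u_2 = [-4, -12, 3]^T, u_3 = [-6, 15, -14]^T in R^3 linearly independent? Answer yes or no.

Form the matrix with these vectors as rows and row reduce.
R2 ← R2 + (1/3)·R1: [0, -11/3, 4]
R3 ← R3 + (1/2)·R1: [0, 55/2, -25/2]
R3 ← R3 + (15/2)·R2: [0, 0, 35/2]
3 nonzero rows, so the 3 vectors span a space of dimension 3.
Since 3 = 3, the vectors are linearly independent.

yes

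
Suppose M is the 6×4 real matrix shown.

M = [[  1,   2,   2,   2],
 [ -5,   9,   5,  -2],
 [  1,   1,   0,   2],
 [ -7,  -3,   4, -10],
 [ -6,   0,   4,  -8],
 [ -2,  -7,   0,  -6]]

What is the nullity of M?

Row reduce to echelon form.
R2 ← R2 + (5)·R1: [0, 19, 15, 8]
R3 ← R3 − R1: [0, -1, -2, 0]
R4 ← R4 + (7)·R1: [0, 11, 18, 4]
R5 ← R5 + (6)·R1: [0, 12, 16, 4]
R6 ← R6 + (2)·R1: [0, -3, 4, -2]
R3 ← R3 + (1/19)·R2: [0, 0, -23/19, 8/19]
R4 ← R4 − (11/19)·R2: [0, 0, 177/19, -12/19]
R5 ← R5 − (12/19)·R2: [0, 0, 124/19, -20/19]
R6 ← R6 + (3/19)·R2: [0, 0, 121/19, -14/19]
R4 ← R4 + (177/23)·R3: [0, 0, 0, 60/23]
R5 ← R5 + (124/23)·R3: [0, 0, 0, 28/23]
R6 ← R6 + (121/23)·R3: [0, 0, 0, 34/23]
R5 ← R5 − (7/15)·R4: [0, 0, 0, 0]
R6 ← R6 − (17/30)·R4: [0, 0, 0, 0]
4 nonzero rows, so rank(M) = 4.
M has 4 columns; by rank–nullity, nullity = 4 − 4 = 0.

0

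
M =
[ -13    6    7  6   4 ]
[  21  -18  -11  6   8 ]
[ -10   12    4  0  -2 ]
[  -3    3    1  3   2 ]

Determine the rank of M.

3

Row reduce to echelon form.
R2 ← R2 + (21/13)·R1: [0, -108/13, 4/13, 204/13, 188/13]
R3 ← R3 − (10/13)·R1: [0, 96/13, -18/13, -60/13, -66/13]
R4 ← R4 − (3/13)·R1: [0, 21/13, -8/13, 21/13, 14/13]
R3 ← R3 + (8/9)·R2: [0, 0, -10/9, 28/3, 70/9]
R4 ← R4 + (7/36)·R2: [0, 0, -5/9, 14/3, 35/9]
R4 ← R4 − (1/2)·R3: [0, 0, 0, 0, 0]
Echelon form has 3 nonzero rows, so rank(M) = 3.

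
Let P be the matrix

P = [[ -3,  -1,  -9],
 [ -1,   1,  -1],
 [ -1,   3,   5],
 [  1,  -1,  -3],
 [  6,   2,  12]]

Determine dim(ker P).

Row reduce to echelon form.
R2 ← R2 − (1/3)·R1: [0, 4/3, 2]
R3 ← R3 − (1/3)·R1: [0, 10/3, 8]
R4 ← R4 + (1/3)·R1: [0, -4/3, -6]
R5 ← R5 + (2)·R1: [0, 0, -6]
R3 ← R3 − (5/2)·R2: [0, 0, 3]
R4 ← R4 + R2: [0, 0, -4]
R4 ← R4 + (4/3)·R3: [0, 0, 0]
R5 ← R5 + (2)·R3: [0, 0, 0]
3 nonzero rows, so rank(P) = 3.
P has 3 columns; by rank–nullity, nullity = 3 − 3 = 0.

0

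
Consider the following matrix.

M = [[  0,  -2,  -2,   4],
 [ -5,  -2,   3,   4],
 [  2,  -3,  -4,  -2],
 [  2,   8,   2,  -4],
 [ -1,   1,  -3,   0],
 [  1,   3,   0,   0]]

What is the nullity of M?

Row reduce to echelon form.
Swap R1 ↔ R2
R3 ← R3 + (2/5)·R1: [0, -19/5, -14/5, -2/5]
R4 ← R4 + (2/5)·R1: [0, 36/5, 16/5, -12/5]
R5 ← R5 − (1/5)·R1: [0, 7/5, -18/5, -4/5]
R6 ← R6 + (1/5)·R1: [0, 13/5, 3/5, 4/5]
R3 ← R3 − (19/10)·R2: [0, 0, 1, -8]
R4 ← R4 + (18/5)·R2: [0, 0, -4, 12]
R5 ← R5 + (7/10)·R2: [0, 0, -5, 2]
R6 ← R6 + (13/10)·R2: [0, 0, -2, 6]
R4 ← R4 + (4)·R3: [0, 0, 0, -20]
R5 ← R5 + (5)·R3: [0, 0, 0, -38]
R6 ← R6 + (2)·R3: [0, 0, 0, -10]
R5 ← R5 − (19/10)·R4: [0, 0, 0, 0]
R6 ← R6 − (1/2)·R4: [0, 0, 0, 0]
4 nonzero rows, so rank(M) = 4.
M has 4 columns; by rank–nullity, nullity = 4 − 4 = 0.

0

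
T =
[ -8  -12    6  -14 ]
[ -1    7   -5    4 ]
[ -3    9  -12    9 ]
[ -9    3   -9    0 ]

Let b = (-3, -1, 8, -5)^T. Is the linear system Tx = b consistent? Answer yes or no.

no

Row reduce the augmented matrix [T | b].
R2 ← R2 − (1/8)·R1: [0, 17/2, -23/4, 23/4, -5/8]
R3 ← R3 − (3/8)·R1: [0, 27/2, -57/4, 57/4, 73/8]
R4 ← R4 − (9/8)·R1: [0, 33/2, -63/4, 63/4, -13/8]
R3 ← R3 − (27/17)·R2: [0, 0, -87/17, 87/17, 172/17]
R4 ← R4 − (33/17)·R2: [0, 0, -78/17, 78/17, -7/17]
R4 ← R4 − (26/29)·R3: [0, 0, 0, 0, -275/29]
The echelon form has 4 nonzero rows; the last pivot sits in the augmented column, so rank(T) = 3 but rank([T|b]) = 4.
Since the ranks differ, the system is inconsistent.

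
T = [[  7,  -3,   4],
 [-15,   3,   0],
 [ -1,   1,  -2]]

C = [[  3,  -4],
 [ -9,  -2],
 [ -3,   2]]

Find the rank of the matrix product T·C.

First compute TC:
[[ 36, -14],
 [-72,  54],
 [ -6,  -2]]
Now row reduce the product.
R2 ← R2 + (2)·R1: [0, 26]
R3 ← R3 + (1/6)·R1: [0, -13/3]
R3 ← R3 + (1/6)·R2: [0, 0]
2 nonzero rows, so rank(TC) = 2.

2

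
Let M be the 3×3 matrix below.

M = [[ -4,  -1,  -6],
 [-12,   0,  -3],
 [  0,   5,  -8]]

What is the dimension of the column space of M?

3

Row reduce to echelon form.
R2 ← R2 − (3)·R1: [0, 3, 15]
R3 ← R3 − (5/3)·R2: [0, 0, -33]
Echelon form has 3 nonzero rows, so rank(M) = 3.
The column space has dimension equal to the rank: 3.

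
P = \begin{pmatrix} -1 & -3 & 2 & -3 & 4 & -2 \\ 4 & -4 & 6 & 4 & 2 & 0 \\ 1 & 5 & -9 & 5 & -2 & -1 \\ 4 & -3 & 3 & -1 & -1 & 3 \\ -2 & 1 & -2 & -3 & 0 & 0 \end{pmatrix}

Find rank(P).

Row reduce to echelon form.
R2 ← R2 + (4)·R1: [0, -16, 14, -8, 18, -8]
R3 ← R3 + R1: [0, 2, -7, 2, 2, -3]
R4 ← R4 + (4)·R1: [0, -15, 11, -13, 15, -5]
R5 ← R5 − (2)·R1: [0, 7, -6, 3, -8, 4]
R3 ← R3 + (1/8)·R2: [0, 0, -21/4, 1, 17/4, -4]
R4 ← R4 − (15/16)·R2: [0, 0, -17/8, -11/2, -15/8, 5/2]
R5 ← R5 + (7/16)·R2: [0, 0, 1/8, -1/2, -1/8, 1/2]
R4 ← R4 − (17/42)·R3: [0, 0, 0, -124/21, -151/42, 173/42]
R5 ← R5 + (1/42)·R3: [0, 0, 0, -10/21, -1/42, 17/42]
R5 ← R5 − (5/62)·R4: [0, 0, 0, 0, 33/124, 9/124]
Echelon form has 5 nonzero rows, so rank(P) = 5.

5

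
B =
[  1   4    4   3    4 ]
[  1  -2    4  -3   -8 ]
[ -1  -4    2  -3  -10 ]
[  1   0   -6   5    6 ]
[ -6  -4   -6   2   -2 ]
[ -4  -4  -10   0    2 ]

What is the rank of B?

4

Row reduce to echelon form.
R2 ← R2 − R1: [0, -6, 0, -6, -12]
R3 ← R3 + R1: [0, 0, 6, 0, -6]
R4 ← R4 − R1: [0, -4, -10, 2, 2]
R5 ← R5 + (6)·R1: [0, 20, 18, 20, 22]
R6 ← R6 + (4)·R1: [0, 12, 6, 12, 18]
R4 ← R4 − (2/3)·R2: [0, 0, -10, 6, 10]
R5 ← R5 + (10/3)·R2: [0, 0, 18, 0, -18]
R6 ← R6 + (2)·R2: [0, 0, 6, 0, -6]
R4 ← R4 + (5/3)·R3: [0, 0, 0, 6, 0]
R5 ← R5 − (3)·R3: [0, 0, 0, 0, 0]
R6 ← R6 − R3: [0, 0, 0, 0, 0]
Echelon form has 4 nonzero rows, so rank(B) = 4.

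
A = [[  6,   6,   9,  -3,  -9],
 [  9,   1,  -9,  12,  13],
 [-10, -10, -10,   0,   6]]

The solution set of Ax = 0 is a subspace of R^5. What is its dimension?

Row reduce to echelon form.
R2 ← R2 − (3/2)·R1: [0, -8, -45/2, 33/2, 53/2]
R3 ← R3 + (5/3)·R1: [0, 0, 5, -5, -9]
3 nonzero rows, so rank(A) = 3.
A has 5 columns; by rank–nullity, nullity = 5 − 3 = 2.

2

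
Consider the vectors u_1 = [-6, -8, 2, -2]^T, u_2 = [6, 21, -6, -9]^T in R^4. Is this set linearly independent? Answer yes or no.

yes

Form the matrix with these vectors as rows and row reduce.
R2 ← R2 + R1: [0, 13, -4, -11]
2 nonzero rows, so the 2 vectors span a space of dimension 2.
Since 2 = 2, the vectors are linearly independent.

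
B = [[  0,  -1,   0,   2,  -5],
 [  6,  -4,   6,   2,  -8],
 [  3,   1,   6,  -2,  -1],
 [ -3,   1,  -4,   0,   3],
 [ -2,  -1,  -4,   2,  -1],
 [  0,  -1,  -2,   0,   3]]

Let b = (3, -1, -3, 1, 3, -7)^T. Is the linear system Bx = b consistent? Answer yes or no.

Row reduce the augmented matrix [B | b].
Swap R1 ↔ R2
R3 ← R3 − (1/2)·R1: [0, 3, 3, -3, 3, -5/2]
R4 ← R4 + (1/2)·R1: [0, -1, -1, 1, -1, 1/2]
R5 ← R5 + (1/3)·R1: [0, -7/3, -2, 8/3, -11/3, 8/3]
R3 ← R3 + (3)·R2: [0, 0, 3, 3, -12, 13/2]
R4 ← R4 − R2: [0, 0, -1, -1, 4, -5/2]
R5 ← R5 − (7/3)·R2: [0, 0, -2, -2, 8, -13/3]
R6 ← R6 − R2: [0, 0, -2, -2, 8, -10]
R4 ← R4 + (1/3)·R3: [0, 0, 0, 0, 0, -1/3]
R5 ← R5 + (2/3)·R3: [0, 0, 0, 0, 0, 0]
R6 ← R6 + (2/3)·R3: [0, 0, 0, 0, 0, -17/3]
R6 ← R6 − (17)·R4: [0, 0, 0, 0, 0, 0]
The echelon form has 4 nonzero rows; the last pivot sits in the augmented column, so rank(B) = 3 but rank([B|b]) = 4.
Since the ranks differ, the system is inconsistent.

no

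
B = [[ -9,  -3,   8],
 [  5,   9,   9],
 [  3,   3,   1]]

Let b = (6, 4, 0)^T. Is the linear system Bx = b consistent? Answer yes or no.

Row reduce the augmented matrix [B | b].
R2 ← R2 + (5/9)·R1: [0, 22/3, 121/9, 22/3]
R3 ← R3 + (1/3)·R1: [0, 2, 11/3, 2]
R3 ← R3 − (3/11)·R2: [0, 0, 0, 0]
The echelon form has 2 nonzero rows, and every pivot lies in the first 3 columns, so rank(B) = rank([B|b]) = 2.
The system is consistent.

yes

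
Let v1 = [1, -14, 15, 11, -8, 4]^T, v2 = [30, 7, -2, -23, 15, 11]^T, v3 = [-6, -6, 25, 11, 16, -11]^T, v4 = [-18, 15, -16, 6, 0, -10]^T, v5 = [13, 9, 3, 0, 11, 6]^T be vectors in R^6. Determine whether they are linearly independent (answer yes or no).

Form the matrix with these vectors as rows and row reduce.
R2 ← R2 − (30)·R1: [0, 427, -452, -353, 255, -109]
R3 ← R3 + (6)·R1: [0, -90, 115, 77, -32, 13]
R4 ← R4 + (18)·R1: [0, -237, 254, 204, -144, 62]
R5 ← R5 − (13)·R1: [0, 191, -192, -143, 115, -46]
R3 ← R3 + (90/427)·R2: [0, 0, 8425/427, 1109/427, 9286/427, -4259/427]
R4 ← R4 + (237/427)·R2: [0, 0, 1334/427, 3447/427, -1053/427, 641/427]
R5 ← R5 − (191/427)·R2: [0, 0, 4348/427, 6362/427, 400/427, 1177/427]
R4 ← R4 − (1334/8425)·R3: [0, 0, 0, 64547/8425, -49787/8425, 25953/8425]
R5 ← R5 − (4348/8425)·R3: [0, 0, 0, 114234/8425, -86664/8425, 66591/8425]
R5 ← R5 − (114234/64547)·R4: [0, 0, 0, 0, 11094/64547, 158283/64547]
5 nonzero rows, so the 5 vectors span a space of dimension 5.
Since 5 = 5, the vectors are linearly independent.

yes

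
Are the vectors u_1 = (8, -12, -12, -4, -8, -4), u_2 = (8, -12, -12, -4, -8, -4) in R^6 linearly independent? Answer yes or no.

Form the matrix with these vectors as rows and row reduce.
R2 ← R2 − R1: [0, 0, 0, 0, 0, 0]
1 nonzero row, so the 2 vectors span a space of dimension 1.
Since 1 < 2, the vectors are linearly dependent.

no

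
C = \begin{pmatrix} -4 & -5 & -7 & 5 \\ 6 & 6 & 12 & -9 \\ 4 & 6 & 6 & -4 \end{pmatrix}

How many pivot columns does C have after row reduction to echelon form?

Row reduce to echelon form.
R2 ← R2 + (3/2)·R1: [0, -3/2, 3/2, -3/2]
R3 ← R3 + R1: [0, 1, -1, 1]
R3 ← R3 + (2/3)·R2: [0, 0, 0, 0]
Echelon form has 2 nonzero rows, so rank(C) = 2.
Each nonzero row contributes one pivot column: 2 pivot columns.

2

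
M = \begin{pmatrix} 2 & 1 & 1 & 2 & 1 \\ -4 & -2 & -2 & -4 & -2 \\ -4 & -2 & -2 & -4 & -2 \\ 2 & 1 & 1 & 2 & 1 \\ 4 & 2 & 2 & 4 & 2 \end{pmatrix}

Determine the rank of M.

Row reduce to echelon form.
R2 ← R2 + (2)·R1: [0, 0, 0, 0, 0]
R3 ← R3 + (2)·R1: [0, 0, 0, 0, 0]
R4 ← R4 − R1: [0, 0, 0, 0, 0]
R5 ← R5 − (2)·R1: [0, 0, 0, 0, 0]
Echelon form has 1 nonzero row, so rank(M) = 1.

1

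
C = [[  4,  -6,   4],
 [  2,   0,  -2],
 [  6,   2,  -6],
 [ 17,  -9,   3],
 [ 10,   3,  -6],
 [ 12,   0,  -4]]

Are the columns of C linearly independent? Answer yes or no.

yes

Row reduce C to echelon form.
R2 ← R2 − (1/2)·R1: [0, 3, -4]
R3 ← R3 − (3/2)·R1: [0, 11, -12]
R4 ← R4 − (17/4)·R1: [0, 33/2, -14]
R5 ← R5 − (5/2)·R1: [0, 18, -16]
R6 ← R6 − (3)·R1: [0, 18, -16]
R3 ← R3 − (11/3)·R2: [0, 0, 8/3]
R4 ← R4 − (11/2)·R2: [0, 0, 8]
R5 ← R5 − (6)·R2: [0, 0, 8]
R6 ← R6 − (6)·R2: [0, 0, 8]
R4 ← R4 − (3)·R3: [0, 0, 0]
R5 ← R5 − (3)·R3: [0, 0, 0]
R6 ← R6 − (3)·R3: [0, 0, 0]
3 pivots among 3 columns.
Every column is a pivot column, so the columns are linearly independent.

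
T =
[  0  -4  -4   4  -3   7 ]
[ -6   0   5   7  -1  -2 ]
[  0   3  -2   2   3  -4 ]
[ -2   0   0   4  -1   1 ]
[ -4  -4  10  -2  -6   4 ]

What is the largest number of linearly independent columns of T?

4

Row reduce to echelon form.
Swap R1 ↔ R2
R4 ← R4 − (1/3)·R1: [0, 0, -5/3, 5/3, -2/3, 5/3]
R5 ← R5 − (2/3)·R1: [0, -4, 20/3, -20/3, -16/3, 16/3]
R3 ← R3 + (3/4)·R2: [0, 0, -5, 5, 3/4, 5/4]
R5 ← R5 − R2: [0, 0, 32/3, -32/3, -7/3, -5/3]
R4 ← R4 − (1/3)·R3: [0, 0, 0, 0, -11/12, 5/4]
R5 ← R5 + (32/15)·R3: [0, 0, 0, 0, -11/15, 1]
R5 ← R5 − (4/5)·R4: [0, 0, 0, 0, 0, 0]
Echelon form has 4 nonzero rows, so rank(T) = 4.
The rank gives the maximum number of linearly independent columns: 4.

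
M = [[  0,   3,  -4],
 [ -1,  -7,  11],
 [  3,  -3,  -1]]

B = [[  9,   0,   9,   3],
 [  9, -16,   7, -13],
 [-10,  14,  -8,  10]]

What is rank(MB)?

2

First compute MB:
[[ 67, -104,  53, -79],
 [-182, 266, -146, 198],
 [ 10,  34,  14,  38]]
Now row reduce the product.
R2 ← R2 + (182/67)·R1: [0, -1106/67, -136/67, -1112/67]
R3 ← R3 − (10/67)·R1: [0, 3318/67, 408/67, 3336/67]
R3 ← R3 + (3)·R2: [0, 0, 0, 0]
2 nonzero rows, so rank(MB) = 2.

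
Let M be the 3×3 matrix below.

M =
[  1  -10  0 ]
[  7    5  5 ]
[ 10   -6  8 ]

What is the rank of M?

3

Row reduce to echelon form.
R2 ← R2 − (7)·R1: [0, 75, 5]
R3 ← R3 − (10)·R1: [0, 94, 8]
R3 ← R3 − (94/75)·R2: [0, 0, 26/15]
Echelon form has 3 nonzero rows, so rank(M) = 3.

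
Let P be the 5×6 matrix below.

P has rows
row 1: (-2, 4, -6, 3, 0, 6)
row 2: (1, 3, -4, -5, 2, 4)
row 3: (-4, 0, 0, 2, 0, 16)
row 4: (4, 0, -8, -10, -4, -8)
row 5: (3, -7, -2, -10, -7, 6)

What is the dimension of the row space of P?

5

Row reduce to echelon form.
R2 ← R2 + (1/2)·R1: [0, 5, -7, -7/2, 2, 7]
R3 ← R3 − (2)·R1: [0, -8, 12, -4, 0, 4]
R4 ← R4 + (2)·R1: [0, 8, -20, -4, -4, 4]
R5 ← R5 + (3/2)·R1: [0, -1, -11, -11/2, -7, 15]
R3 ← R3 + (8/5)·R2: [0, 0, 4/5, -48/5, 16/5, 76/5]
R4 ← R4 − (8/5)·R2: [0, 0, -44/5, 8/5, -36/5, -36/5]
R5 ← R5 + (1/5)·R2: [0, 0, -62/5, -31/5, -33/5, 82/5]
R4 ← R4 + (11)·R3: [0, 0, 0, -104, 28, 160]
R5 ← R5 + (31/2)·R3: [0, 0, 0, -155, 43, 252]
R5 ← R5 − (155/104)·R4: [0, 0, 0, 0, 33/26, 176/13]
Echelon form has 5 nonzero rows, so rank(P) = 5.
The row space has dimension equal to the rank: 5.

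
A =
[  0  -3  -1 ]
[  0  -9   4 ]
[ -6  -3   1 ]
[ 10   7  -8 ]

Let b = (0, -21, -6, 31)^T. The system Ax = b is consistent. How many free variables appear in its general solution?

Row reduce the augmented matrix [A | b].
Swap R1 ↔ R3
R4 ← R4 + (5/3)·R1: [0, 2, -19/3, 21]
R3 ← R3 − (1/3)·R2: [0, 0, -7/3, 7]
R4 ← R4 + (2/9)·R2: [0, 0, -49/9, 49/3]
R4 ← R4 − (7/3)·R3: [0, 0, 0, 0]
The echelon form has 3 nonzero rows, and every pivot lies in the first 3 columns, so rank(A) = rank([A|b]) = 3.
The system is consistent.
Free variables = (unknowns) − (rank) = 3 − 3 = 0.

0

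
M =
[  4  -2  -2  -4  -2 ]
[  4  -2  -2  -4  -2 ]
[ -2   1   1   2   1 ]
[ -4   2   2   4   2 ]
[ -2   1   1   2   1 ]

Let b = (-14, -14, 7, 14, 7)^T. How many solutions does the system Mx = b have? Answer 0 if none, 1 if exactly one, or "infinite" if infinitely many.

infinite

Row reduce the augmented matrix [M | b].
R2 ← R2 − R1: [0, 0, 0, 0, 0, 0]
R3 ← R3 + (1/2)·R1: [0, 0, 0, 0, 0, 0]
R4 ← R4 + R1: [0, 0, 0, 0, 0, 0]
R5 ← R5 + (1/2)·R1: [0, 0, 0, 0, 0, 0]
The echelon form has 1 nonzero rows, and every pivot lies in the first 5 columns, so rank(M) = rank([M|b]) = 1.
The system is consistent.
rank = 1 < 5 unknowns, so there are infinitely many solutions.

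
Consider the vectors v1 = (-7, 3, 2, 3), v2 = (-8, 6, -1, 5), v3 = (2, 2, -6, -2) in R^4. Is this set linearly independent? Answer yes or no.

yes

Form the matrix with these vectors as rows and row reduce.
R2 ← R2 − (8/7)·R1: [0, 18/7, -23/7, 11/7]
R3 ← R3 + (2/7)·R1: [0, 20/7, -38/7, -8/7]
R3 ← R3 − (10/9)·R2: [0, 0, -16/9, -26/9]
3 nonzero rows, so the 3 vectors span a space of dimension 3.
Since 3 = 3, the vectors are linearly independent.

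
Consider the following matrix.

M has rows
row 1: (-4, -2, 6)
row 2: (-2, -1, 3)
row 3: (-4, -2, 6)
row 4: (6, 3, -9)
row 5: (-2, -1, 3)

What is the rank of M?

Row reduce to echelon form.
R2 ← R2 − (1/2)·R1: [0, 0, 0]
R3 ← R3 − R1: [0, 0, 0]
R4 ← R4 + (3/2)·R1: [0, 0, 0]
R5 ← R5 − (1/2)·R1: [0, 0, 0]
Echelon form has 1 nonzero row, so rank(M) = 1.

1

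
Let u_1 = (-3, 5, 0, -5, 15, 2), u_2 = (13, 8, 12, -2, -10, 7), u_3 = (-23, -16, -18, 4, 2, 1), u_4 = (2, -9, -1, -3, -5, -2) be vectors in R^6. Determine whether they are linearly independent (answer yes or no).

yes

Form the matrix with these vectors as rows and row reduce.
R2 ← R2 + (13/3)·R1: [0, 89/3, 12, -71/3, 55, 47/3]
R3 ← R3 − (23/3)·R1: [0, -163/3, -18, 127/3, -113, -43/3]
R4 ← R4 + (2/3)·R1: [0, -17/3, -1, -19/3, 5, -2/3]
R3 ← R3 + (163/89)·R2: [0, 0, 354/89, -90/89, -1092/89, 1278/89]
R4 ← R4 + (17/89)·R2: [0, 0, 115/89, -966/89, 1380/89, 207/89]
R4 ← R4 − (115/354)·R3: [0, 0, 0, -621/59, 1150/59, -138/59]
4 nonzero rows, so the 4 vectors span a space of dimension 4.
Since 4 = 4, the vectors are linearly independent.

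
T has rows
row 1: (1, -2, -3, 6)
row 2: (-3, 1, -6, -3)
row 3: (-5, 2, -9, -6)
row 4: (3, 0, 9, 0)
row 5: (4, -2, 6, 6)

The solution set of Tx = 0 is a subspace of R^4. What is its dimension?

2

Row reduce to echelon form.
R2 ← R2 + (3)·R1: [0, -5, -15, 15]
R3 ← R3 + (5)·R1: [0, -8, -24, 24]
R4 ← R4 − (3)·R1: [0, 6, 18, -18]
R5 ← R5 − (4)·R1: [0, 6, 18, -18]
R3 ← R3 − (8/5)·R2: [0, 0, 0, 0]
R4 ← R4 + (6/5)·R2: [0, 0, 0, 0]
R5 ← R5 + (6/5)·R2: [0, 0, 0, 0]
2 nonzero rows, so rank(T) = 2.
T has 4 columns; by rank–nullity, nullity = 4 − 2 = 2.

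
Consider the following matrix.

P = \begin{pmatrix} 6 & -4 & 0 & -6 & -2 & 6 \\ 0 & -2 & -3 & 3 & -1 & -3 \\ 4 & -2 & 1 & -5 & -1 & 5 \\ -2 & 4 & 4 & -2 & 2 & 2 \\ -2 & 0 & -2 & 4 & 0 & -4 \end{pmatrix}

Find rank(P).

2

Row reduce to echelon form.
R3 ← R3 − (2/3)·R1: [0, 2/3, 1, -1, 1/3, 1]
R4 ← R4 + (1/3)·R1: [0, 8/3, 4, -4, 4/3, 4]
R5 ← R5 + (1/3)·R1: [0, -4/3, -2, 2, -2/3, -2]
R3 ← R3 + (1/3)·R2: [0, 0, 0, 0, 0, 0]
R4 ← R4 + (4/3)·R2: [0, 0, 0, 0, 0, 0]
R5 ← R5 − (2/3)·R2: [0, 0, 0, 0, 0, 0]
Echelon form has 2 nonzero rows, so rank(P) = 2.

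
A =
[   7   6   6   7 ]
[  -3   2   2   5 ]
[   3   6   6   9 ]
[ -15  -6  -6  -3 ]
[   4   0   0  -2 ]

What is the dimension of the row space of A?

Row reduce to echelon form.
R2 ← R2 + (3/7)·R1: [0, 32/7, 32/7, 8]
R3 ← R3 − (3/7)·R1: [0, 24/7, 24/7, 6]
R4 ← R4 + (15/7)·R1: [0, 48/7, 48/7, 12]
R5 ← R5 − (4/7)·R1: [0, -24/7, -24/7, -6]
R3 ← R3 − (3/4)·R2: [0, 0, 0, 0]
R4 ← R4 − (3/2)·R2: [0, 0, 0, 0]
R5 ← R5 + (3/4)·R2: [0, 0, 0, 0]
Echelon form has 2 nonzero rows, so rank(A) = 2.
The row space has dimension equal to the rank: 2.

2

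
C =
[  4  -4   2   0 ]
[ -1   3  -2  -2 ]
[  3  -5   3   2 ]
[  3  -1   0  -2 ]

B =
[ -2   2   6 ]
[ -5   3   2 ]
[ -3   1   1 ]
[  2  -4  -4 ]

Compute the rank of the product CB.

First compute CB:
[[  6,  -2,  18],
 [-11,  13,   6],
 [ 14, -14,   3],
 [ -5,  11,  24]]
Now row reduce the product.
R2 ← R2 + (11/6)·R1: [0, 28/3, 39]
R3 ← R3 − (7/3)·R1: [0, -28/3, -39]
R4 ← R4 + (5/6)·R1: [0, 28/3, 39]
R3 ← R3 + R2: [0, 0, 0]
R4 ← R4 − R2: [0, 0, 0]
2 nonzero rows, so rank(CB) = 2.

2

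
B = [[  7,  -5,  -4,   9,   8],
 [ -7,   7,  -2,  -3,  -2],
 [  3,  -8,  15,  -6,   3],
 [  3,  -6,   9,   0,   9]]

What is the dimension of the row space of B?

Row reduce to echelon form.
R2 ← R2 + R1: [0, 2, -6, 6, 6]
R3 ← R3 − (3/7)·R1: [0, -41/7, 117/7, -69/7, -3/7]
R4 ← R4 − (3/7)·R1: [0, -27/7, 75/7, -27/7, 39/7]
R3 ← R3 + (41/14)·R2: [0, 0, -6/7, 54/7, 120/7]
R4 ← R4 + (27/14)·R2: [0, 0, -6/7, 54/7, 120/7]
R4 ← R4 − R3: [0, 0, 0, 0, 0]
Echelon form has 3 nonzero rows, so rank(B) = 3.
The row space has dimension equal to the rank: 3.

3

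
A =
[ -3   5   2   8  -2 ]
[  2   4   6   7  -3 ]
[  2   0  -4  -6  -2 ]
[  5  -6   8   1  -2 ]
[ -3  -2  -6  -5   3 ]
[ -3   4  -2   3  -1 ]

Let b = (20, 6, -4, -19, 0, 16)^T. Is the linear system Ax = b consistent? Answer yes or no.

yes

Row reduce the augmented matrix [A | b].
R2 ← R2 + (2/3)·R1: [0, 22/3, 22/3, 37/3, -13/3, 58/3]
R3 ← R3 + (2/3)·R1: [0, 10/3, -8/3, -2/3, -10/3, 28/3]
R4 ← R4 + (5/3)·R1: [0, 7/3, 34/3, 43/3, -16/3, 43/3]
R5 ← R5 − R1: [0, -7, -8, -13, 5, -20]
R6 ← R6 − R1: [0, -1, -4, -5, 1, -4]
R3 ← R3 − (5/11)·R2: [0, 0, -6, -69/11, -15/11, 6/11]
R4 ← R4 − (7/22)·R2: [0, 0, 9, 229/22, -87/22, 90/11]
R5 ← R5 + (21/22)·R2: [0, 0, -1, -27/22, 19/22, -17/11]
R6 ← R6 + (3/22)·R2: [0, 0, -3, -73/22, 9/22, -15/11]
R4 ← R4 + (3/2)·R3: [0, 0, 0, 1, -6, 9]
R5 ← R5 − (1/6)·R3: [0, 0, 0, -2/11, 12/11, -18/11]
R6 ← R6 − (1/2)·R3: [0, 0, 0, -2/11, 12/11, -18/11]
R5 ← R5 + (2/11)·R4: [0, 0, 0, 0, 0, 0]
R6 ← R6 + (2/11)·R4: [0, 0, 0, 0, 0, 0]
The echelon form has 4 nonzero rows, and every pivot lies in the first 5 columns, so rank(A) = rank([A|b]) = 4.
The system is consistent.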